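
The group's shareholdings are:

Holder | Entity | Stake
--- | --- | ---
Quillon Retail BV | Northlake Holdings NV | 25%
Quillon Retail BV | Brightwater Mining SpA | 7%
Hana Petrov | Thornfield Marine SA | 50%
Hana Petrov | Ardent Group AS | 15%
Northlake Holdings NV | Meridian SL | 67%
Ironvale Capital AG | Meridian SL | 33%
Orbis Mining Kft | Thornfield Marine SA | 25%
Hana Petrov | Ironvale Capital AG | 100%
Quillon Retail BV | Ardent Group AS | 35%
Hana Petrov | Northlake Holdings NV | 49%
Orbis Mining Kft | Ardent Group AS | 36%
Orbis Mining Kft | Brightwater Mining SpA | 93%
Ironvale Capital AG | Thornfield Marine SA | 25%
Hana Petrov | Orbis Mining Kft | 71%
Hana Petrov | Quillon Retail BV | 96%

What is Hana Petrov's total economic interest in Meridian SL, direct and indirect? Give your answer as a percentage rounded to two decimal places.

81.91%

Hana reaches Meridian along 3 paths.
Via Quillon → Northlake: 96% × 25% × 67% = 16.08%.
Via Northlake: 49% × 67% = 32.83%.
Via Ironvale: 100% × 33% = 33%.
Total: 16.08% + 32.83% + 33% = 81.91%.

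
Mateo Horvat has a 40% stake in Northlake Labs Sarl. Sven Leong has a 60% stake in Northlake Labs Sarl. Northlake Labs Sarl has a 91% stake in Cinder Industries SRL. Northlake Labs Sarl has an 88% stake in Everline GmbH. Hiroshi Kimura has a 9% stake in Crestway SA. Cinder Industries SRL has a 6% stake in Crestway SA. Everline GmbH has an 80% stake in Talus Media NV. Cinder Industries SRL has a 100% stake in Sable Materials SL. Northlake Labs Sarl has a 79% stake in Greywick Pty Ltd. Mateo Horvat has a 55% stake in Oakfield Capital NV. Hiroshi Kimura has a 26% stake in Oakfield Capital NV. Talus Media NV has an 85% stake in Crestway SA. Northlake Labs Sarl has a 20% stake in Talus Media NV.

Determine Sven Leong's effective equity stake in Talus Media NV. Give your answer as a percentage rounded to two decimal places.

54.24%

Sven reaches Talus along 2 paths.
Via Northlake: 60% × 20% = 12%.
Via Northlake → Everline: 60% × 88% × 80% = 42.24%.
Total: 12% + 42.24% = 54.24%.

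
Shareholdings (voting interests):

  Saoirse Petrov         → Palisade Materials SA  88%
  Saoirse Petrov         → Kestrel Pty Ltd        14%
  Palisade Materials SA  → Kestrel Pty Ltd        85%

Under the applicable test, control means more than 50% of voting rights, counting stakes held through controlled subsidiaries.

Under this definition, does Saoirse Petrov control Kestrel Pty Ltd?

Saoirse holds 88% of Palisade, so Saoirse controls Palisade.
Palisade and Saoirse together hold 85% + 14% = 99% of Kestrel, so Saoirse controls Kestrel.

Yes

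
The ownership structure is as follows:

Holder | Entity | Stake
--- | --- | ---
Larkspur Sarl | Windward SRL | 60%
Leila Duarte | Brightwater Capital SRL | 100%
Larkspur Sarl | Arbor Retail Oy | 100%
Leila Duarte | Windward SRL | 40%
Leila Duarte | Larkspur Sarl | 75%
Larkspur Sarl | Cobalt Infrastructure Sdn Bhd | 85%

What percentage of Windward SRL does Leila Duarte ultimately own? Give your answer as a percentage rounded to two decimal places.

Leila reaches Windward along 2 paths.
Via Larkspur: 75% × 60% = 45%.
Direct stake: 40% = 40%.
Total: 45% + 40% = 85%.
Rounded: 85.00%.

85.00%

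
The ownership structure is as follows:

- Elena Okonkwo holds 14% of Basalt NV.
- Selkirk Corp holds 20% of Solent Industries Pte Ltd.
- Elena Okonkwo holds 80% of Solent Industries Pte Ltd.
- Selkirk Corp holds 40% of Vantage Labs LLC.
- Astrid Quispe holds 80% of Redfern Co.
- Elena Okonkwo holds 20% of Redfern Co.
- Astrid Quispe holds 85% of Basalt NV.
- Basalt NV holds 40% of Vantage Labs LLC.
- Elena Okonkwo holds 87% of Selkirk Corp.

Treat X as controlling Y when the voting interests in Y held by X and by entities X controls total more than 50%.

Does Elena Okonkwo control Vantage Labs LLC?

Elena holds 87% of Selkirk, so Elena controls Selkirk.
Elena and Selkirk together hold 80% + 20% = 100% of Solent, so Elena controls Solent.
In Vantage, Elena's side holds only 40%, not > 50%.
So Elena does not control Vantage.

No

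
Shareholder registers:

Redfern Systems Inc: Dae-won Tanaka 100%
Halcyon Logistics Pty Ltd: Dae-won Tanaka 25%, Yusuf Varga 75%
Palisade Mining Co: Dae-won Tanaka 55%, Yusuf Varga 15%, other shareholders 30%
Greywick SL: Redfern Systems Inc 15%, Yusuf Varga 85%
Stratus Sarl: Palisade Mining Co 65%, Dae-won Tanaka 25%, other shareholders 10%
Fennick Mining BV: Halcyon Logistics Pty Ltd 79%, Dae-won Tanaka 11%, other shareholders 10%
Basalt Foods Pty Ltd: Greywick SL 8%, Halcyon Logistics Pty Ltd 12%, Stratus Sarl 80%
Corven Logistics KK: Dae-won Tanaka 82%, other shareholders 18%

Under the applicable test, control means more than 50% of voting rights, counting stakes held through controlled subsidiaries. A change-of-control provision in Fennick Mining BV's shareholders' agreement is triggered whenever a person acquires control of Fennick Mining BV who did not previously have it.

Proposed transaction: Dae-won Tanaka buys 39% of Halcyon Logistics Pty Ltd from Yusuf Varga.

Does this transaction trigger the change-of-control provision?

Yes

The purchase adds only to Dae-won's holdings (Yusuf's stake shrinks), so Dae-won is the only person who could newly come to control Fennick.
Dae-won holds 100% of Redfern, so Dae-won controls Redfern.
Dae-won holds 55% of Palisade, so Dae-won controls Palisade.
Palisade and Dae-won together hold 65% + 25% = 90% of Stratus, so Dae-won controls Stratus.
Stratus holds 80% of Basalt, so Dae-won controls Basalt.
Dae-won holds 82% of Corven, so Dae-won controls Corven.
In Fennick, Dae-won's side holds only 11%, not > 50%.
So before the transaction, Dae-won does not control Fennick.
After the purchase, Dae-won's direct stake in Halcyon rises to 25% + 39% = 64%, and Yusuf's stake falls to 36%.
Dae-won holds 64% of Halcyon, so Dae-won controls Halcyon.
Halcyon and Dae-won together hold 79% + 11% = 90% of Fennick, so Dae-won controls Fennick.
Dae-won did not control Fennick before and does after, so the clause is triggered.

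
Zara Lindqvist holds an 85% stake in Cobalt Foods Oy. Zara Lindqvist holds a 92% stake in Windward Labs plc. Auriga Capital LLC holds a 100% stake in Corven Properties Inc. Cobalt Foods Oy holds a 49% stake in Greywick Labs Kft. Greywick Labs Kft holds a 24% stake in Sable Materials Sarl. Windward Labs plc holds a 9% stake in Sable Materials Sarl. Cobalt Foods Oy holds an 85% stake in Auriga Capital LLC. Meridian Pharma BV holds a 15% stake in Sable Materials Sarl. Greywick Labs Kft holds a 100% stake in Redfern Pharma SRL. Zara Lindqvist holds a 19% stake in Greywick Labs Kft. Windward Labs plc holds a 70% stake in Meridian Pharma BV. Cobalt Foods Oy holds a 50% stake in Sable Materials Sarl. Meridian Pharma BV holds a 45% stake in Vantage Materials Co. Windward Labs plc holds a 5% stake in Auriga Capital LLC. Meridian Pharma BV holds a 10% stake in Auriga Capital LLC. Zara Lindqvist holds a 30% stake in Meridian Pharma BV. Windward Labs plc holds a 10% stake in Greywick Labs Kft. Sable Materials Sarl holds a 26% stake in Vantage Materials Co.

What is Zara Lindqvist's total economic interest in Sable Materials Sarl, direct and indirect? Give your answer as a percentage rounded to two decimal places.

Zara reaches Sable along 7 paths.
Via Cobalt → Greywick: 85% × 49% × 24% = 9.996%.
Via Windward → Greywick: 92% × 10% × 24% = 2.208%.
Via Greywick: 19% × 24% = 4.56%.
Via Cobalt: 85% × 50% = 42.5%.
Via Windward → Meridian: 92% × 70% × 15% = 9.66%.
Via Meridian: 30% × 15% = 4.5%.
Via Windward: 92% × 9% = 8.28%.
Total: 9.996% + 2.208% + 4.56% + 42.5% + 9.66% + 4.5% + 8.28% = 81.704%.
Rounded: 81.70%.

81.70%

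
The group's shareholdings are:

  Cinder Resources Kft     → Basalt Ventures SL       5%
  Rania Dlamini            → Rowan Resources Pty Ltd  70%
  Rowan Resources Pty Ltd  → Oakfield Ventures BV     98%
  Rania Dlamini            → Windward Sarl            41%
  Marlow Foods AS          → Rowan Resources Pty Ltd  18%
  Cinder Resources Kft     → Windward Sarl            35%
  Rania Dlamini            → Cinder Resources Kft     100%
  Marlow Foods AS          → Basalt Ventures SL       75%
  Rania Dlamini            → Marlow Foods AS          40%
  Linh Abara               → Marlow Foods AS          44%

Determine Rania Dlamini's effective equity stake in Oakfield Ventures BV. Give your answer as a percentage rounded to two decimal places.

Rania reaches Oakfield along 2 paths.
Via Rowan: 70% × 98% = 68.6%.
Via Marlow → Rowan: 40% × 18% × 98% = 7.056%.
Total: 68.6% + 7.056% = 75.656%.
Rounded: 75.66%.

75.66%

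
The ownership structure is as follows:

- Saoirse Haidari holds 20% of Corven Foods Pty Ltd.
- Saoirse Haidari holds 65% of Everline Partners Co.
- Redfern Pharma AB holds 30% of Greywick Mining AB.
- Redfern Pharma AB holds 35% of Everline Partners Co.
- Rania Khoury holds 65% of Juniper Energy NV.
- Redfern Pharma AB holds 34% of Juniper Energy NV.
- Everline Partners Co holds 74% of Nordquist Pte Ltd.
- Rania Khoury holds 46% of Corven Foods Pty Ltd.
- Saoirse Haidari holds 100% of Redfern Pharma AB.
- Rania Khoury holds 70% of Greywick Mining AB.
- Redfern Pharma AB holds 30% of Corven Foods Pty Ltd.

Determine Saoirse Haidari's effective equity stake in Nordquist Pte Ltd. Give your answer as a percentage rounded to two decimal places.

74.00%

Saoirse reaches Nordquist along 2 paths.
Via Redfern → Everline: 100% × 35% × 74% = 25.9%.
Via Everline: 65% × 74% = 48.1%.
Total: 25.9% + 48.1% = 74%.
Rounded: 74.00%.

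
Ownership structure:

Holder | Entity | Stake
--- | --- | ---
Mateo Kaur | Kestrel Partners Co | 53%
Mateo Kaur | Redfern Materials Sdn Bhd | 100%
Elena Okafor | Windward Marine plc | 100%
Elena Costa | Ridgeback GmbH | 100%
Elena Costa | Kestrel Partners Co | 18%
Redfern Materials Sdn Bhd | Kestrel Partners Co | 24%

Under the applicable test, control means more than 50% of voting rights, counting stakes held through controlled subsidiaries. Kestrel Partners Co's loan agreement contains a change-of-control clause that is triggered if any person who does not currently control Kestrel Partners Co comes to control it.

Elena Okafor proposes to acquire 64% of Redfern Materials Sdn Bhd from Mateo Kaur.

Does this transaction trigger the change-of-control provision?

No

The purchase adds only to Elena Okafor's holdings (Mateo's stake shrinks), so Elena Okafor is the only person who could newly come to control Kestrel.
Elena Okafor holds 100% of Windward, so Elena Okafor controls Windward.
Neither Elena Okafor nor any entity Elena Okafor controls holds any voting interest in Kestrel.
So before the transaction, Elena Okafor does not control Kestrel.
After the purchase, Elena Okafor holds 64% of Redfern directly, and Mateo's stake falls to 36%.
Elena Okafor holds 64% of Redfern, so Elena Okafor controls Redfern.
After the transaction, Elena Okafor's side holds 24% of Kestrel, not > 50%, so Elena Okafor still does not control Kestrel.
No new person acquires control, so the clause is not triggered.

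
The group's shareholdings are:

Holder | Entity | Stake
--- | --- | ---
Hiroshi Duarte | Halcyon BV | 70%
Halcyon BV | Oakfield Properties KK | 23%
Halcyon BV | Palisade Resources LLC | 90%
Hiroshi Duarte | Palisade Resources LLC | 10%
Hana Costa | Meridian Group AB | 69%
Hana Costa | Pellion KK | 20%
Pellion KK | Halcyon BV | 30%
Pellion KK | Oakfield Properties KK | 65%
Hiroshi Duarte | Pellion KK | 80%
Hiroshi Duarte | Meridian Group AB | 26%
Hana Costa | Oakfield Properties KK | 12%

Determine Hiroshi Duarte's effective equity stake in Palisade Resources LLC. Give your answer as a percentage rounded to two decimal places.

Hiroshi reaches Palisade along 3 paths.
Direct stake: 10% = 10%.
Via Pellion → Halcyon: 80% × 30% × 90% = 21.6%.
Via Halcyon: 70% × 90% = 63%.
Total: 10% + 21.6% + 63% = 94.6%.
Rounded: 94.60%.

94.60%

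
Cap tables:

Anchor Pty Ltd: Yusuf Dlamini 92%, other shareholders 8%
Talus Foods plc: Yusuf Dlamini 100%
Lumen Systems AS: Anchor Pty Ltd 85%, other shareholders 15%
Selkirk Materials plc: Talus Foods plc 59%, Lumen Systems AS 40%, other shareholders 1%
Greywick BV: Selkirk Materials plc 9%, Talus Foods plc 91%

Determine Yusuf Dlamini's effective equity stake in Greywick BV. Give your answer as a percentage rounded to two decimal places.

99.13%

Yusuf reaches Greywick along 3 paths.
Via Talus → Selkirk: 100% × 59% × 9% = 5.31%.
Via Anchor → Lumen → Selkirk: 92% × 85% × 40% × 9% = 2.8152%.
Via Talus: 100% × 91% = 91%.
Total: 5.31% + 2.8152% + 91% = 99.1252%.
Rounded: 99.13%.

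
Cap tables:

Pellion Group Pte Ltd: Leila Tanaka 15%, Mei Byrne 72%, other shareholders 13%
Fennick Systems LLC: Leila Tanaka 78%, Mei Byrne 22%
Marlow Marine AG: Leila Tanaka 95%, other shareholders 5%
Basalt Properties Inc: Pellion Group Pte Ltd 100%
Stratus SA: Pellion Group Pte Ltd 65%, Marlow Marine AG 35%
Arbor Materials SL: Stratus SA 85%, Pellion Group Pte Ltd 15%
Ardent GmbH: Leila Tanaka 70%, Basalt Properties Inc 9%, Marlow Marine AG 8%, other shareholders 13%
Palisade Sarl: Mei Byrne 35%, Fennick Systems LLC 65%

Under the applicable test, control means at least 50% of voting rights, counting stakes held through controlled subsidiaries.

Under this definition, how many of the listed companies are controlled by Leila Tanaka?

Leila holds 78% of Fennick, so Leila controls Fennick.
Leila holds 95% of Marlow, so Leila controls Marlow.
Leila and Marlow together hold 70% + 8% = 78% of Ardent, so Leila controls Ardent.
Fennick holds 65% of Palisade, so Leila controls Palisade.
No other company's threshold is met.
Leila controls 4 companies.

4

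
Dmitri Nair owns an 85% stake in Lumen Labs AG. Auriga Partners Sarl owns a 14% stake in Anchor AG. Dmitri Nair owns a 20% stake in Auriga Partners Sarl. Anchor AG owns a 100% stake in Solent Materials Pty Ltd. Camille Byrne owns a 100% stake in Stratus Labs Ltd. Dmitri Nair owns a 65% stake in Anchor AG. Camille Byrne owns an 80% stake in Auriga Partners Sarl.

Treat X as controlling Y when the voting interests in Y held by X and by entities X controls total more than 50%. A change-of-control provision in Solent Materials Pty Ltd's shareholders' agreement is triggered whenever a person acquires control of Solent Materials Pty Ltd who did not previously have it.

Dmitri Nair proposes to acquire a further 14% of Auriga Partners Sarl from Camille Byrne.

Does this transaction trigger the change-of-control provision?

The purchase adds only to Dmitri's holdings (Camille's stake shrinks), so Dmitri is the only person who could newly come to control Solent.
Dmitri holds 65% of Anchor, so Dmitri controls Anchor.
Anchor holds 100% of Solent, so Dmitri controls Solent.
So Dmitri already controls Solent before the transaction.
After the purchase, Dmitri's direct stake in Auriga rises to 20% + 14% = 34%, and Camille's stake falls to 66%.
Dmitri controlled Solent already, so this is not a new person acquiring control; every other person's position is unchanged or reduced.
No new person acquires control, so the clause is not triggered.

No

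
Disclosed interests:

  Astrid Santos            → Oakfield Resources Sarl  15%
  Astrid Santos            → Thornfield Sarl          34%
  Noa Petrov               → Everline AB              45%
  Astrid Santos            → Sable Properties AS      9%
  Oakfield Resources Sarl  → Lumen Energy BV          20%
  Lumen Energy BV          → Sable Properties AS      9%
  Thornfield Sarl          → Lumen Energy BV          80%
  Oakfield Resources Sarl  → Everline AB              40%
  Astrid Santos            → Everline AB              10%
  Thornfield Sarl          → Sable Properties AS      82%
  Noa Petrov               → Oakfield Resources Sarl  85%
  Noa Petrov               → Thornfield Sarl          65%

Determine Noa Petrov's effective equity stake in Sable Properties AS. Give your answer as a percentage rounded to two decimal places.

59.51%

Noa reaches Sable along 3 paths.
Via Thornfield → Lumen: 65% × 80% × 9% = 4.68%.
Via Oakfield → Lumen: 85% × 20% × 9% = 1.53%.
Via Thornfield: 65% × 82% = 53.3%.
Total: 4.68% + 1.53% + 53.3% = 59.51%.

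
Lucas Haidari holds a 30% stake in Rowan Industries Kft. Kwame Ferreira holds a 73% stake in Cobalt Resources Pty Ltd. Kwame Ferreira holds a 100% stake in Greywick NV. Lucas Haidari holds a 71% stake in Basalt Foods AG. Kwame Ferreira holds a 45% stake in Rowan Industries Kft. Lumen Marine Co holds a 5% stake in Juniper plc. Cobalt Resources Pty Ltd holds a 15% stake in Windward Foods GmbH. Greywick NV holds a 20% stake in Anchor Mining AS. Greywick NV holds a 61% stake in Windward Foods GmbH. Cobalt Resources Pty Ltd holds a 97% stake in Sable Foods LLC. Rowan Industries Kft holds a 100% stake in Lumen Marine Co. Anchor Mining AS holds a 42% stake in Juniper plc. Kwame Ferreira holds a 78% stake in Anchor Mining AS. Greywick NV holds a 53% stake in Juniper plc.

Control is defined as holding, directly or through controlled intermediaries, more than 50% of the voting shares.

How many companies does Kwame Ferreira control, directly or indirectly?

Kwame holds 100% of Greywick, so Kwame controls Greywick.
Kwame holds 73% of Cobalt, so Kwame controls Cobalt.
Greywick and Kwame together hold 20% + 78% = 98% of Anchor, so Kwame controls Anchor.
Cobalt holds 97% of Sable, so Kwame controls Sable.
Cobalt and Greywick together hold 15% + 61% = 76% of Windward, so Kwame controls Windward.
Greywick and Anchor together hold 53% + 42% = 95% of Juniper, so Kwame controls Juniper.
No other company's threshold is met.
Kwame controls 6 companies.

6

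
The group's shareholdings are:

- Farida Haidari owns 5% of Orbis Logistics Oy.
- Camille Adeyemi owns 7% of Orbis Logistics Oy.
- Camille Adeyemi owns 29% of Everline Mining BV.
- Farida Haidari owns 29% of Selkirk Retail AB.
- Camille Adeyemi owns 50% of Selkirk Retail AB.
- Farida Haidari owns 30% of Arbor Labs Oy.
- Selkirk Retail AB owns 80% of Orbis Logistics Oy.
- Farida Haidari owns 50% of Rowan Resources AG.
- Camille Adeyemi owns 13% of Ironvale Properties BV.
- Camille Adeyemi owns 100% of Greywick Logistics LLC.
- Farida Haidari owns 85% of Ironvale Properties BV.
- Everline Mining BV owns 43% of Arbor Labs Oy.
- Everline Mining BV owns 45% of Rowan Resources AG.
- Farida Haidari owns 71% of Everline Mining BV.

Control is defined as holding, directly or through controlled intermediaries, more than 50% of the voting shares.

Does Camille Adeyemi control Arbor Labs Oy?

No

Camille holds 100% of Greywick, so Camille controls Greywick.
Neither Camille nor any entity Camille controls holds any voting interest in Arbor.
So Camille does not control Arbor.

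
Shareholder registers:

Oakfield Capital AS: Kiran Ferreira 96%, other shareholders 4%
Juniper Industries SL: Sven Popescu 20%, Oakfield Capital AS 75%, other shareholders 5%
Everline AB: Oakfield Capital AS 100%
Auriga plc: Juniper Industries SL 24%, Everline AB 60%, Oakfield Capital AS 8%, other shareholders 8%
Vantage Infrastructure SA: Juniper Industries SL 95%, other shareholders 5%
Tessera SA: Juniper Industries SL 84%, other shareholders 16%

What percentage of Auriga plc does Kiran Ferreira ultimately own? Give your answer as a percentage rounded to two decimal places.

Kiran reaches Auriga along 3 paths.
Via Oakfield → Juniper: 96% × 75% × 24% = 17.28%.
Via Oakfield → Everline: 96% × 100% × 60% = 57.6%.
Via Oakfield: 96% × 8% = 7.68%.
Total: 17.28% + 57.6% + 7.68% = 82.56%.

82.56%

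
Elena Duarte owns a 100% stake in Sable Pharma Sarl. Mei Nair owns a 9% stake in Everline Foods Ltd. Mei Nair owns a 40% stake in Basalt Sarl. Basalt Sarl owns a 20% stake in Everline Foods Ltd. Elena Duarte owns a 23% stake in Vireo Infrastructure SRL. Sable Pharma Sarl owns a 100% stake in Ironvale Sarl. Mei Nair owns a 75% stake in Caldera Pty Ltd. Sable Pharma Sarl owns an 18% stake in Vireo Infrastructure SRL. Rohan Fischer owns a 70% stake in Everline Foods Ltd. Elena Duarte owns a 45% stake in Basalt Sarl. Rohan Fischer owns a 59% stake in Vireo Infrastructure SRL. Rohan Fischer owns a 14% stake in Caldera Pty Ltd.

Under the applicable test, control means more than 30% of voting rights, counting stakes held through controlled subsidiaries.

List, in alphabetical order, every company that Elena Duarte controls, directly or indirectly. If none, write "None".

Elena holds 45% of Basalt, so Elena controls Basalt.
Elena holds 100% of Sable, so Elena controls Sable.
Elena and Sable together hold 23% + 18% = 41% of Vireo, so Elena controls Vireo.
Sable holds 100% of Ironvale, so Elena controls Ironvale.
No other company's threshold is met.

Basalt Sarl, Ironvale Sarl, Sable Pharma Sarl, Vireo Infrastructure SRL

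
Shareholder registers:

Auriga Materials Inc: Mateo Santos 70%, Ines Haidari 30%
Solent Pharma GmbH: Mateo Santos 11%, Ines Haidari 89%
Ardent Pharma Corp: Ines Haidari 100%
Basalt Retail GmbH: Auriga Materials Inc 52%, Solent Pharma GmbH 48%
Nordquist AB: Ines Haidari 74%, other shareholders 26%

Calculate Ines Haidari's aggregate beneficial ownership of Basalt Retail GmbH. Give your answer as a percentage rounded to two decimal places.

Ines reaches Basalt along 2 paths.
Via Auriga: 30% × 52% = 15.6%.
Via Solent: 89% × 48% = 42.72%.
Total: 15.6% + 42.72% = 58.32%.

58.32%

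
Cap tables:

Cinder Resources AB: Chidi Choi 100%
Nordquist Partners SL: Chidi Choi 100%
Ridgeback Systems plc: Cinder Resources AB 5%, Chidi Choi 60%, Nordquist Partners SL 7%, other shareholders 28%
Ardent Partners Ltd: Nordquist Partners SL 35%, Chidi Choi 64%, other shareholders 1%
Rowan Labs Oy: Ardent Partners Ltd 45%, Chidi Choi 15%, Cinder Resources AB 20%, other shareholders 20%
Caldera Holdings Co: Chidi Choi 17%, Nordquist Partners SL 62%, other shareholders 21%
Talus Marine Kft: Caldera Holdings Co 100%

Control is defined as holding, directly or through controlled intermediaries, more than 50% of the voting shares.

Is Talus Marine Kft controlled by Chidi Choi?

Chidi holds 100% of Nordquist, so Chidi controls Nordquist.
Chidi and Nordquist together hold 17% + 62% = 79% of Caldera, so Chidi controls Caldera.
Caldera holds 100% of Talus, so Chidi controls Talus.

Yes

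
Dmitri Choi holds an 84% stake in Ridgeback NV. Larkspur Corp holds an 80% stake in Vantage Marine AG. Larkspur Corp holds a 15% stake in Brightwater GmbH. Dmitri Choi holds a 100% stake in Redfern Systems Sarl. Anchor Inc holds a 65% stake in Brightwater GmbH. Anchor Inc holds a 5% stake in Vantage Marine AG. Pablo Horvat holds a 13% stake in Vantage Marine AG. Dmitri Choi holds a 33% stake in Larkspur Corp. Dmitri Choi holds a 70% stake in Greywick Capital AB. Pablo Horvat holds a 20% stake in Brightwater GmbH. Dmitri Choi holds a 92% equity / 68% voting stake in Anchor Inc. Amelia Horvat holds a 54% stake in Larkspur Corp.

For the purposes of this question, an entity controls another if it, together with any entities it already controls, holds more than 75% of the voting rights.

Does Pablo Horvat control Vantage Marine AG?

No

Pablo's largest direct stake is 20% in Brightwater, which does not meet the threshold, so Pablo controls no company.
In Vantage, Pablo's side holds only 13%, not > 75%.
So Pablo does not control Vantage.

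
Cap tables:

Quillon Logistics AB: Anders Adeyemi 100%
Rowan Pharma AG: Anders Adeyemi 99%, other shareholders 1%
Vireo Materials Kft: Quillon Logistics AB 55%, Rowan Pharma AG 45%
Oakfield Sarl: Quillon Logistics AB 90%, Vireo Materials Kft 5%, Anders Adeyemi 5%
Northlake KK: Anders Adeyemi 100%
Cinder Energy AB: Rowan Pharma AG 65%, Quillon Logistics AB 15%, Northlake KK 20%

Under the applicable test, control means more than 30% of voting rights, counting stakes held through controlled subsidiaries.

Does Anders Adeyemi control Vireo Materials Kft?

Anders holds 99% of Rowan, so Anders controls Rowan.
Anders holds 100% of Quillon, so Anders controls Quillon.
Quillon and Rowan together hold 55% + 45% = 100% of Vireo, so Anders controls Vireo.

Yes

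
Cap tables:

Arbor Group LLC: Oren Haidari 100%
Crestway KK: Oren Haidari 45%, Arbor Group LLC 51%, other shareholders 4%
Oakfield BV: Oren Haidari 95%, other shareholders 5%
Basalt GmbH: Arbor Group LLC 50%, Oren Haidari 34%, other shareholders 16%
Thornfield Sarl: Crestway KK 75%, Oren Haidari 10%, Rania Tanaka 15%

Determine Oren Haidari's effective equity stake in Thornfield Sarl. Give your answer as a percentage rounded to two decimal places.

82.00%

Oren reaches Thornfield along 3 paths.
Via Crestway: 45% × 75% = 33.75%.
Via Arbor → Crestway: 100% × 51% × 75% = 38.25%.
Direct stake: 10% = 10%.
Total: 33.75% + 38.25% + 10% = 82%.
Rounded: 82.00%.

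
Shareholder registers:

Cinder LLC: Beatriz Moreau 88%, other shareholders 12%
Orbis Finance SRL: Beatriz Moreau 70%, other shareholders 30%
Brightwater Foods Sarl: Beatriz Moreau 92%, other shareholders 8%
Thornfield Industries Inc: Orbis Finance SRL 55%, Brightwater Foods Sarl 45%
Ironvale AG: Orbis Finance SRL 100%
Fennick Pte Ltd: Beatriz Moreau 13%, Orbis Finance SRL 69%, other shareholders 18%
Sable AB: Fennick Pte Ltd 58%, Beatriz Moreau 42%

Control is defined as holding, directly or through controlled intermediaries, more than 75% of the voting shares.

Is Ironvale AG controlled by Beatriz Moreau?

No

Beatriz holds 88% of Cinder, so Beatriz controls Cinder.
Beatriz holds 92% of Brightwater, so Beatriz controls Brightwater.
Neither Beatriz nor any entity Beatriz controls holds any voting interest in Ironvale.
So Beatriz does not control Ironvale.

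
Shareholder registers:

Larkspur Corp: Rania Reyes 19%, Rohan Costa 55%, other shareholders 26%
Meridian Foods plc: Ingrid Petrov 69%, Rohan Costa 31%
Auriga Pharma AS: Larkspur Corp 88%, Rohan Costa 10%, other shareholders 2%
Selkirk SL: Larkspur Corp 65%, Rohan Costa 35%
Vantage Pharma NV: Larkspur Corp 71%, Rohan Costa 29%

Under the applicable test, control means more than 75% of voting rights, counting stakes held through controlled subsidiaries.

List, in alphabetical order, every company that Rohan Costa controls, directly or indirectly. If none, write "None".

Rohan's largest direct stake is 55% in Larkspur, which does not meet the threshold.

None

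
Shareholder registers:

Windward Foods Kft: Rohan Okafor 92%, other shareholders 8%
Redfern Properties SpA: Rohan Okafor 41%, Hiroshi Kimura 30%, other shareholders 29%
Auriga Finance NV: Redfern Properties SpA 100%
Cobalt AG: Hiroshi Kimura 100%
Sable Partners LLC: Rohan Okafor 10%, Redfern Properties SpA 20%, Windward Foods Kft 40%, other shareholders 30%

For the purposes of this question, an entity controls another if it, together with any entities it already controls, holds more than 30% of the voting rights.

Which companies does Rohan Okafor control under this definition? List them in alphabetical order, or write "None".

Rohan holds 92% of Windward, so Rohan controls Windward.
Rohan holds 41% of Redfern, so Rohan controls Redfern.
Redfern holds 100% of Auriga, so Rohan controls Auriga.
Rohan and Redfern and Windward together hold 10% + 20% + 40% = 70% of Sable, so Rohan controls Sable.
No other company's threshold is met.

Auriga Finance NV, Redfern Properties SpA, Sable Partners LLC, Windward Foods Kft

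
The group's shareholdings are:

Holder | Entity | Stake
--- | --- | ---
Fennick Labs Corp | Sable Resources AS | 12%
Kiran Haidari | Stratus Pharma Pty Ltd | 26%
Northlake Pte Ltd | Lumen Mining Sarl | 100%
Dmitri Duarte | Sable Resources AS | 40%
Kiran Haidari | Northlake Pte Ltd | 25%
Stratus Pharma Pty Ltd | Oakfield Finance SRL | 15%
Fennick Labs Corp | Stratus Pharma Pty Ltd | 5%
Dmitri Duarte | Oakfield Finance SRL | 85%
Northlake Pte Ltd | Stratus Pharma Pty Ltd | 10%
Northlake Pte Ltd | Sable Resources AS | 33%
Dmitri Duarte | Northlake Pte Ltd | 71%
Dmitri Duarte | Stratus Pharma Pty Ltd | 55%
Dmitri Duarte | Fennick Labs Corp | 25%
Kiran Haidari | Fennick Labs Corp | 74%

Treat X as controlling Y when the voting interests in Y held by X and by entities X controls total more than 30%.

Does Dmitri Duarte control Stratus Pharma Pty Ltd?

Dmitri holds 71% of Northlake, so Dmitri controls Northlake.
Dmitri and Northlake together hold 55% + 10% = 65% of Stratus, so Dmitri controls Stratus.

Yes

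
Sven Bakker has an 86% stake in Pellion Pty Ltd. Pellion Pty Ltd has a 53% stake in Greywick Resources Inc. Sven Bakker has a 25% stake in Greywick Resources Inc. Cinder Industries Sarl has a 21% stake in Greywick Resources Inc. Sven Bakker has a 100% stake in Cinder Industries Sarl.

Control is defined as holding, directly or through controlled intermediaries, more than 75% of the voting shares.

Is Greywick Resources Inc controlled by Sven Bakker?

Sven holds 86% of Pellion, so Sven controls Pellion.
Sven holds 100% of Cinder, so Sven controls Cinder.
Pellion and Sven and Cinder together hold 53% + 25% + 21% = 99% of Greywick, so Sven controls Greywick.

Yes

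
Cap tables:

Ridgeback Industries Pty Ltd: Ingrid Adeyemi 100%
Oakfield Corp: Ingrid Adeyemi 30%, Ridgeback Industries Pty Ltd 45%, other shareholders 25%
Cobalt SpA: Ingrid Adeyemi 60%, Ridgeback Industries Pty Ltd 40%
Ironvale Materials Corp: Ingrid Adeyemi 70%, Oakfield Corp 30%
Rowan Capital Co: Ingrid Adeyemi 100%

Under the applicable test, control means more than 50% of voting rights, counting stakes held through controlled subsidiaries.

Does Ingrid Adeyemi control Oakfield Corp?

Ingrid holds 100% of Ridgeback, so Ingrid controls Ridgeback.
Ingrid and Ridgeback together hold 30% + 45% = 75% of Oakfield, so Ingrid controls Oakfield.

Yes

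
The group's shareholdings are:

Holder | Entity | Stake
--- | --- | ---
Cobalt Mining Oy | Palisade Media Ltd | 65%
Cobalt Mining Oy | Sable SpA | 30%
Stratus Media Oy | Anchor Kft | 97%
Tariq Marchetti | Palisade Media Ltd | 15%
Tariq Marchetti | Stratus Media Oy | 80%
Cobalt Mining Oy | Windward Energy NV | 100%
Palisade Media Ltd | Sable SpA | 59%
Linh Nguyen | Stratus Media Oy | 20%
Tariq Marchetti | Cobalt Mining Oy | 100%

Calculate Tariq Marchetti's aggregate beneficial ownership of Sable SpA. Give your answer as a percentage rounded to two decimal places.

Tariq reaches Sable along 3 paths.
Via Cobalt → Palisade: 100% × 65% × 59% = 38.35%.
Via Palisade: 15% × 59% = 8.85%.
Via Cobalt: 100% × 30% = 30%.
Total: 38.35% + 8.85% + 30% = 77.2%.
Rounded: 77.20%.

77.20%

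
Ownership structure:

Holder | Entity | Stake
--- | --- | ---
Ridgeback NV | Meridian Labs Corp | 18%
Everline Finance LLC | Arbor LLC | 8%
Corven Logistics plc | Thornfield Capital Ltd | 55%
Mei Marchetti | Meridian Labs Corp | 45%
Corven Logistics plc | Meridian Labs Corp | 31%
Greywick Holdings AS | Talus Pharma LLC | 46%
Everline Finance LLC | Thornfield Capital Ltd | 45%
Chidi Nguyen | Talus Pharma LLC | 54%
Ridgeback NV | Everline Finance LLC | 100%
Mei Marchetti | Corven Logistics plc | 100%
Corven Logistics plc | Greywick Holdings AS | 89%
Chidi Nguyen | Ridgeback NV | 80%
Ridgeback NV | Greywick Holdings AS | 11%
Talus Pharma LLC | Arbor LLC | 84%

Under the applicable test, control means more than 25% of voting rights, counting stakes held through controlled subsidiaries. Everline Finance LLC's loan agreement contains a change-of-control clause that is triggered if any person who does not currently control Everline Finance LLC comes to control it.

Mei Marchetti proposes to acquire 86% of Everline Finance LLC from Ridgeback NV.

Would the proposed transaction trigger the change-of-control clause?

Yes

The purchase adds only to Mei's holdings (Ridgeback's stake shrinks), so Mei is the only person who could newly come to control Everline.
Mei holds 100% of Corven, so Mei controls Corven.
Corven holds 89% of Greywick, so Mei controls Greywick.
Greywick holds 46% of Talus, so Mei controls Talus.
Mei and Corven together hold 45% + 31% = 76% of Meridian, so Mei controls Meridian.
Corven holds 55% of Thornfield, so Mei controls Thornfield.
Talus holds 84% of Arbor, so Mei controls Arbor.
Neither Mei nor any entity Mei controls holds any voting interest in Everline.
So before the transaction, Mei does not control Everline.
After the purchase, Mei holds 86% of Everline directly, and Ridgeback's stake falls to 14%.
Mei holds 86% of Everline, so Mei controls Everline.
Mei did not control Everline before and does after, so the clause is triggered.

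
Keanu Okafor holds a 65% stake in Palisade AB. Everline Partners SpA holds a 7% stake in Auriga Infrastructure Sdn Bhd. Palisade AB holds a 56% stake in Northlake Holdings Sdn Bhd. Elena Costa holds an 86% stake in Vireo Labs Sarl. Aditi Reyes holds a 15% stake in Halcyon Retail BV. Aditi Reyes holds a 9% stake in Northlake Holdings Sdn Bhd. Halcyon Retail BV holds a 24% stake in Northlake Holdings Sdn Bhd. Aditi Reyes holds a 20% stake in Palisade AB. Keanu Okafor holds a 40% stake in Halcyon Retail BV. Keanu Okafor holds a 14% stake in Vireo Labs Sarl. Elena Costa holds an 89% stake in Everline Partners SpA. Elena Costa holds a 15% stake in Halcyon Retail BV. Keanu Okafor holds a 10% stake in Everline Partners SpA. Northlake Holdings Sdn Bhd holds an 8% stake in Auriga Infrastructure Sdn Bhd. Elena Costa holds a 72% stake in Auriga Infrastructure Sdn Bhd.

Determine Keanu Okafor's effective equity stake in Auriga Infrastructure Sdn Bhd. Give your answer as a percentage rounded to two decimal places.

4.38%

Keanu reaches Auriga along 3 paths.
Via Everline: 10% × 7% = 0.7%.
Via Palisade → Northlake: 65% × 56% × 8% = 2.912%.
Via Halcyon → Northlake: 40% × 24% × 8% = 0.768%.
Total: 0.7% + 2.912% + 0.768% = 4.38%.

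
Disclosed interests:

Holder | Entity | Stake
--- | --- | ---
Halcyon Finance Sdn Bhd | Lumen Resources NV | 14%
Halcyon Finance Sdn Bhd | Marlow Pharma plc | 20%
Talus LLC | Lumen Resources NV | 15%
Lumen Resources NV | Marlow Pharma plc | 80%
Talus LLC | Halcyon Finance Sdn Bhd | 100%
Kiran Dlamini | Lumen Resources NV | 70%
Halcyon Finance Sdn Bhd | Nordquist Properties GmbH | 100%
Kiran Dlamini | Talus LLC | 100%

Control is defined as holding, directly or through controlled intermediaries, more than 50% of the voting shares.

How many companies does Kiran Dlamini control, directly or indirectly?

5

Kiran holds 100% of Talus, so Kiran controls Talus.
Talus holds 100% of Halcyon, so Kiran controls Halcyon.
Talus and Kiran and Halcyon together hold 15% + 70% + 14% = 99% of Lumen, so Kiran controls Lumen.
Halcyon and Lumen together hold 20% + 80% = 100% of Marlow, so Kiran controls Marlow.
Halcyon holds 100% of Nordquist, so Kiran controls Nordquist.
Kiran controls 5 companies.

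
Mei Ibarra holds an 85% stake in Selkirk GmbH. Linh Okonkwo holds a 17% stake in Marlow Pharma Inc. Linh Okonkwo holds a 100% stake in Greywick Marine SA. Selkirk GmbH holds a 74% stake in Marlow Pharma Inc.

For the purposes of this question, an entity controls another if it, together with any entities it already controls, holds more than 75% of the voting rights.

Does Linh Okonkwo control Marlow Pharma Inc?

No

Linh holds 100% of Greywick, so Linh controls Greywick.
In Marlow, Linh's side holds only 17%, not > 75%.
So Linh does not control Marlow.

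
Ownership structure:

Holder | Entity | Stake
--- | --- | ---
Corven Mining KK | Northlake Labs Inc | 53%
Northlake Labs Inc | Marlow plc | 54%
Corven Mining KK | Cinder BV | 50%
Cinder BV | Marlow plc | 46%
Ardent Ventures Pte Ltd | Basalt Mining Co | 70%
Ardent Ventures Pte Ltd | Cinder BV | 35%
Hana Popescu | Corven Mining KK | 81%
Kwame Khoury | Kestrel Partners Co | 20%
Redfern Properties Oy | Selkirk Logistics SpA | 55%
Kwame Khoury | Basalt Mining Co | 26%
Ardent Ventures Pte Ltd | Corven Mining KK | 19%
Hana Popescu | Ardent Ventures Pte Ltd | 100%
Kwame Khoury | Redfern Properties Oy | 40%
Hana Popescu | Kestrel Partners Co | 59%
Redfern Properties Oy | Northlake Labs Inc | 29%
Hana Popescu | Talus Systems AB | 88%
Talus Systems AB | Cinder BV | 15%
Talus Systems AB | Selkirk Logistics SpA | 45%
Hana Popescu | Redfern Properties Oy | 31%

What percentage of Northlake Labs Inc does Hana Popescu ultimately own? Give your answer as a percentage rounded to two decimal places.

61.99%

Hana reaches Northlake along 3 paths.
Via Corven: 81% × 53% = 42.93%.
Via Ardent → Corven: 100% × 19% × 53% = 10.07%.
Via Redfern: 31% × 29% = 8.99%.
Total: 42.93% + 10.07% + 8.99% = 61.99%.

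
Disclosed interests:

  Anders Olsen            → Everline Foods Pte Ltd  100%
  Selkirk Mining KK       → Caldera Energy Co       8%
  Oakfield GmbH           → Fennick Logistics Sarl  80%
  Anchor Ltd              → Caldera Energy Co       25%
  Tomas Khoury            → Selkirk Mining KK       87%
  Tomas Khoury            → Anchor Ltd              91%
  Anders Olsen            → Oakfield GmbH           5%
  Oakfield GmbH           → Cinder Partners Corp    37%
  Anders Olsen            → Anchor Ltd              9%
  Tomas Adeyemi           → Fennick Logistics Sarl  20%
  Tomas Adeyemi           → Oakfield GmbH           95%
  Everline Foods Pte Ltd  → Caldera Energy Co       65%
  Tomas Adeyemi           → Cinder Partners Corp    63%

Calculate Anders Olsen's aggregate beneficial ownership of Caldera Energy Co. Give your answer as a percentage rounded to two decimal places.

Anders reaches Caldera along 2 paths.
Via Everline: 100% × 65% = 65%.
Via Anchor: 9% × 25% = 2.25%.
Total: 65% + 2.25% = 67.25%.

67.25%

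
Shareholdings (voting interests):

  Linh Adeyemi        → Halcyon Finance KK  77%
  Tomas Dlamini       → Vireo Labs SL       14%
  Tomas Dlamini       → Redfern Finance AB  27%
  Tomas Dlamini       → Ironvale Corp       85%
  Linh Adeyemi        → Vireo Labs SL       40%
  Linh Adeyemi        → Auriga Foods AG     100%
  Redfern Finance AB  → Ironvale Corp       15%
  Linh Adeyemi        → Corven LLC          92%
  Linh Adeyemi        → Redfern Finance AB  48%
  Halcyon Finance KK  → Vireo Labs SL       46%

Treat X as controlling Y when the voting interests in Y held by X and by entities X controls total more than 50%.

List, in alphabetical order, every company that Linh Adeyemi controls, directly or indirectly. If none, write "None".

Linh holds 100% of Auriga, so Linh controls Auriga.
Linh holds 92% of Corven, so Linh controls Corven.
Linh holds 77% of Halcyon, so Linh controls Halcyon.
Halcyon and Linh together hold 46% + 40% = 86% of Vireo, so Linh controls Vireo.
No other company's threshold is met.

Auriga Foods AG, Corven LLC, Halcyon Finance KK, Vireo Labs SL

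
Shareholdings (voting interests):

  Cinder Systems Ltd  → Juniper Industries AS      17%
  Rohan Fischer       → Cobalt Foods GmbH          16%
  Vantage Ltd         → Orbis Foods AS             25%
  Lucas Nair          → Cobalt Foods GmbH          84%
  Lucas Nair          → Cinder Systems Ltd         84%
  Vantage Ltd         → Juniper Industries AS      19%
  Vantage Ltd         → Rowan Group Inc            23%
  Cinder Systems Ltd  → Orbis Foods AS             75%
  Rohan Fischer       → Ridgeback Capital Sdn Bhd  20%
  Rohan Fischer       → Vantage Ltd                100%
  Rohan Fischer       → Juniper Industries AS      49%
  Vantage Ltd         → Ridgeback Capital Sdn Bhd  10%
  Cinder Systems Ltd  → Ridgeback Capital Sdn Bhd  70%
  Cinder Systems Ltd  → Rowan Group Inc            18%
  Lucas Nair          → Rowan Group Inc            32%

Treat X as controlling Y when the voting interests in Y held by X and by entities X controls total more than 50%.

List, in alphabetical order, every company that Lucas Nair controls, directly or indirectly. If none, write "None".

Cinder Systems Ltd, Cobalt Foods GmbH, Orbis Foods AS, Ridgeback Capital Sdn Bhd

Lucas holds 84% of Cinder, so Lucas controls Cinder.
Cinder holds 70% of Ridgeback, so Lucas controls Ridgeback.
Lucas holds 84% of Cobalt, so Lucas controls Cobalt.
Cinder holds 75% of Orbis, so Lucas controls Orbis.
No other company's threshold is met.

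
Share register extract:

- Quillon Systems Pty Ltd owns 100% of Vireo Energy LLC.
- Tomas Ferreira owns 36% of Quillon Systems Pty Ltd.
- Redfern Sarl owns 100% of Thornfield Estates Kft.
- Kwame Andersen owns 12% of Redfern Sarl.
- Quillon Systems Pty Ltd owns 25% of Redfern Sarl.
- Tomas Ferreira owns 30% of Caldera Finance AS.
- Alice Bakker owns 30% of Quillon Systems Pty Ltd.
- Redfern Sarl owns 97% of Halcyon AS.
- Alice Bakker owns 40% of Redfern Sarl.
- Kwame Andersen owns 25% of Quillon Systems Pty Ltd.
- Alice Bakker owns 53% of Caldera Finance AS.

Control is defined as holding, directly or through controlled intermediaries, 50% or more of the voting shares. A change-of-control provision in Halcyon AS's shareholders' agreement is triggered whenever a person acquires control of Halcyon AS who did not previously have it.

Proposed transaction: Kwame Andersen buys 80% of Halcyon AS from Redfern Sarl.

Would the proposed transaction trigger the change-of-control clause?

The purchase adds only to Kwame's holdings (Redfern's stake shrinks), so Kwame is the only person who could newly come to control Halcyon.
Kwame's largest direct stake is 25% in Quillon, which does not meet the threshold, so Kwame controls no company.
Neither Kwame nor any entity Kwame controls holds any voting interest in Halcyon.
So before the transaction, Kwame does not control Halcyon.
After the purchase, Kwame holds 80% of Halcyon directly, and Redfern's stake falls to 17%.
Kwame holds 80% of Halcyon, so Kwame controls Halcyon.
Kwame did not control Halcyon before and does after, so the clause is triggered.

Yes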